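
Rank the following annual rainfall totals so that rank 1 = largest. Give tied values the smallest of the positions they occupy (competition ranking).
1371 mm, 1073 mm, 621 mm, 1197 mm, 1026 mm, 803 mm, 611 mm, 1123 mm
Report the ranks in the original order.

Sorted (descending): 1371, 1197, 1123, 1073, 1026, 803, 621, 611
No ties — each value takes its position as its rank.

1, 4, 7, 2, 5, 6, 8, 3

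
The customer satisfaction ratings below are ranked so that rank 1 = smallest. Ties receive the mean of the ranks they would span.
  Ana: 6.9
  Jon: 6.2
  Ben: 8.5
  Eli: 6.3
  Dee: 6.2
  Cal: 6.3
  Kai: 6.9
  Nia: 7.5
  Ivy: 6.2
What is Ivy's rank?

2

Sorted (ascending): 6.2, 6.2, 6.2, 6.3, 6.3, 6.9, 6.9, 7.5, 8.5
The 3 values of 6.2 occupy positions 1–3 → average rank 2.
The 2 values of 6.3 occupy positions 4–5 → average rank (4+5)/2 = 4.5.
The 2 values of 6.9 occupy positions 6–7 → average rank (6+7)/2 = 6.5.
Ivy has value 6.2 → rank 2.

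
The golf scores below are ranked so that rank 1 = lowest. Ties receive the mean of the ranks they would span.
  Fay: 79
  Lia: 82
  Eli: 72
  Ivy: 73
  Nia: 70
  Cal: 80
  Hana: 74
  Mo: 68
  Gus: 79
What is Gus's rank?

6.5

Sorted (ascending): 68, 70, 72, 73, 74, 79, 79, 80, 82
The 2 values of 79 occupy positions 6–7 → average rank (6+7)/2 = 6.5.
Gus has value 79 → rank 6.5.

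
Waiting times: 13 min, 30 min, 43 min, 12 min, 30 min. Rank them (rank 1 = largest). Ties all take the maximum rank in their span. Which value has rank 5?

12

Sorted (descending): 43, 30, 30, 13, 12
The 2 values of 30 occupy positions 2–3 → each gets rank 3.
Rank 5 → value 12.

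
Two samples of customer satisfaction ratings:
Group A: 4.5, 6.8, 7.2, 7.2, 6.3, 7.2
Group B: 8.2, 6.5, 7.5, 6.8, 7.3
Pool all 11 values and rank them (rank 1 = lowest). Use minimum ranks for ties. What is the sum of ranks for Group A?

25

Sorted (ascending): 4.5, 6.3, 6.5, 6.8, 6.8, 7.2, 7.2, 7.2, 7.3, 7.5, 8.2
The 2 values of 6.8 occupy positions 4–5 → each gets rank 4.
The 3 values of 7.2 occupy positions 6–8 → each gets rank 6.
Group A values → pooled ranks: 4.5→1, 6.8→4, 7.2→6, 7.2→6, 6.3→2, 7.2→6
Rank sum = 1 + 4 + 6 + 6 + 2 + 6 = 25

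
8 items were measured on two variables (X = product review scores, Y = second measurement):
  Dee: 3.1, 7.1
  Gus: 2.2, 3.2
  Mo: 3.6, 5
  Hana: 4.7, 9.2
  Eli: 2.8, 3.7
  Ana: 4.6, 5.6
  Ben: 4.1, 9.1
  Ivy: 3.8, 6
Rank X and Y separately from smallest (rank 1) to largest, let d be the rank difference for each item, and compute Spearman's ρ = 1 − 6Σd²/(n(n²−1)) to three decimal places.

0.762

Ranks of variable 1: 3, 1, 4, 8, 2, 7, 6, 5
Ranks of variable 2: 6, 1, 3, 8, 2, 4, 7, 5
d = r₁ − r₂: -3, 0, 1, 0, 0, 3, -1, 0
d²: 9, 0, 1, 0, 0, 9, 1, 0; Σd² = 20
ρ = 1 − 6·20/(8·63) = 1 − 120/504 = 0.762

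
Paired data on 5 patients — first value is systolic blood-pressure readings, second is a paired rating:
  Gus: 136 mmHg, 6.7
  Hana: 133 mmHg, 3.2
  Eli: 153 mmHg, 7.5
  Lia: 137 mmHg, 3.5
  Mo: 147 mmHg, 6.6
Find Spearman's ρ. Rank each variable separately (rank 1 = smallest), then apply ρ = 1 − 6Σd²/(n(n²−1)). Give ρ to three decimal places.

0.700

Ranks of variable 1: 2, 1, 5, 3, 4
Ranks of variable 2: 4, 1, 5, 2, 3
d = r₁ − r₂: -2, 0, 0, 1, 1
d²: 4, 0, 0, 1, 1; Σd² = 6
ρ = 1 − 6·6/(5·24) = 1 − 36/120 = 0.700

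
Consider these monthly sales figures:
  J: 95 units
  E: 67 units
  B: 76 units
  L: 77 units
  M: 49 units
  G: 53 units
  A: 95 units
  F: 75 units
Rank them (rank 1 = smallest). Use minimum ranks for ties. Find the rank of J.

7

Sorted (ascending): 49, 53, 67, 75, 76, 77, 95, 95
The 2 values of 95 occupy positions 7–8 → each gets rank 7.
J has value 95 units → rank 7.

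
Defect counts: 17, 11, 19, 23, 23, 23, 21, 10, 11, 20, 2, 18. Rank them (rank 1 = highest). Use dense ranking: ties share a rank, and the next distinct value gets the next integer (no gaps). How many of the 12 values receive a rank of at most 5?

Sorted (descending): 23, 23, 23, 21, 20, 19, 18, 17, 11, 11, 10, 2
The 3 values of 23 share dense rank 1.
The 2 values of 11 share dense rank 7.
Remaining distinct values take the next consecutive integers.
Ranks ≤ 5: {1, 1, 1, 2, 3, 4, 5} → 7 values.

7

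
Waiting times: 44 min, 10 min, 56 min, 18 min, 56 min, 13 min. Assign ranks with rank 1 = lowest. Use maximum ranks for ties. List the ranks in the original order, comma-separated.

Sorted (ascending): 10, 13, 18, 44, 56, 56
The 2 values of 56 occupy positions 5–6 → each gets rank 6.

4, 1, 6, 3, 6, 2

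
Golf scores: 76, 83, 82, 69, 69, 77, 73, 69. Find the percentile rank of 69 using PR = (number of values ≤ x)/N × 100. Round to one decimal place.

N = 8.
Strictly below 69: 0. Equal to 69: 3.
PR = 3/8 × 100 = 37.5

37.5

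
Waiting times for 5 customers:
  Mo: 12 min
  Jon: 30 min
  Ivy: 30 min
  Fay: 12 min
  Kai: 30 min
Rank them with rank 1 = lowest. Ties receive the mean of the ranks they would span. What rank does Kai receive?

Sorted (ascending): 12, 12, 30, 30, 30
The 2 values of 12 occupy positions 1–2 → average rank (1+2)/2 = 1.5.
The 3 values of 30 occupy positions 3–5 → average rank 4.
Kai has value 30 min → rank 4.

4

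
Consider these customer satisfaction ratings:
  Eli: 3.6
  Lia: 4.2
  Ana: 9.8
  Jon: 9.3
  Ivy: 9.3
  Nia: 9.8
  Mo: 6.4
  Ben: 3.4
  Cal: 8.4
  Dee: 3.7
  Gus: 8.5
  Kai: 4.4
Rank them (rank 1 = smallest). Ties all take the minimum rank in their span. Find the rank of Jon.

9

Sorted (ascending): 3.4, 3.6, 3.7, 4.2, 4.4, 6.4, 8.4, 8.5, 9.3, 9.3, 9.8, 9.8
The 2 values of 9.3 occupy positions 9–10 → each gets rank 9.
The 2 values of 9.8 occupy positions 11–12 → each gets rank 11.
Jon has value 9.3 → rank 9.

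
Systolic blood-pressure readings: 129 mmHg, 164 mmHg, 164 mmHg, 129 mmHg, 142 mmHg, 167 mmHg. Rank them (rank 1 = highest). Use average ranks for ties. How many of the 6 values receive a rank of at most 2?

1

Sorted (descending): 167, 164, 164, 142, 129, 129
The 2 values of 164 occupy positions 2–3 → average rank (2+3)/2 = 2.5.
The 2 values of 129 occupy positions 5–6 → average rank (5+6)/2 = 5.5.
Ranks ≤ 2: {1} → 1 value.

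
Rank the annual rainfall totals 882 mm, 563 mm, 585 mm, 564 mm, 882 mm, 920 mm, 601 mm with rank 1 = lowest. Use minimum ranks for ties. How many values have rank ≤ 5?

Sorted (ascending): 563, 564, 585, 601, 882, 882, 920
The 2 values of 882 occupy positions 5–6 → each gets rank 5.
Ranks ≤ 5: {1, 2, 3, 4, 5, 5} → 6 values.

6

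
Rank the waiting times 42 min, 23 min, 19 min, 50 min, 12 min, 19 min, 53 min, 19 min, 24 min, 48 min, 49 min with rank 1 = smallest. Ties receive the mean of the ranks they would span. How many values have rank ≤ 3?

4

Sorted (ascending): 12, 19, 19, 19, 23, 24, 42, 48, 49, 50, 53
The 3 values of 19 occupy positions 2–4 → average rank 3.
Ranks ≤ 3: {1, 3, 3, 3} → 4 values.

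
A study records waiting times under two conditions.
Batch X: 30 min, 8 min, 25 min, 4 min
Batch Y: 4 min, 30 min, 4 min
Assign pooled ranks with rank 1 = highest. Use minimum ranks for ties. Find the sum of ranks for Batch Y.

11

Sorted (descending): 30, 30, 25, 8, 4, 4, 4
The 2 values of 30 occupy positions 1–2 → each gets rank 1.
The 3 values of 4 occupy positions 5–7 → each gets rank 5.
Batch Y values → pooled ranks: 4→5, 30→1, 4→5
Rank sum = 5 + 1 + 5 = 11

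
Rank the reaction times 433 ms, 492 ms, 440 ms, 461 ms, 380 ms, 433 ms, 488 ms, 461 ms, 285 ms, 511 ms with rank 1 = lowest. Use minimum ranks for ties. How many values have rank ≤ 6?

7

Sorted (ascending): 285, 380, 433, 433, 440, 461, 461, 488, 492, 511
The 2 values of 433 occupy positions 3–4 → each gets rank 3.
The 2 values of 461 occupy positions 6–7 → each gets rank 6.
Ranks ≤ 6: {1, 2, 3, 3, 5, 6, 6} → 7 values.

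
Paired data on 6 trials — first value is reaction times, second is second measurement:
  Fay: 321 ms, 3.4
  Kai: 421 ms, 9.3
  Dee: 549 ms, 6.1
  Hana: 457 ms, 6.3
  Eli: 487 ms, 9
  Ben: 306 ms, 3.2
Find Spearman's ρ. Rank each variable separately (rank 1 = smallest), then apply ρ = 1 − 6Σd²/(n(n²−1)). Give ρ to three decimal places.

0.486

Ranks of variable 1: 2, 3, 6, 4, 5, 1
Ranks of variable 2: 2, 6, 3, 4, 5, 1
d = r₁ − r₂: 0, -3, 3, 0, 0, 0
d²: 0, 9, 9, 0, 0, 0; Σd² = 18
ρ = 1 − 6·18/(6·35) = 1 − 108/210 = 0.486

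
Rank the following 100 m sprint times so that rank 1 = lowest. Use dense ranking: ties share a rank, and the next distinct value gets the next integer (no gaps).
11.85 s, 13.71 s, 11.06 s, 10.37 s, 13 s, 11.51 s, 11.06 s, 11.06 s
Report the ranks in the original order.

Sorted (ascending): 10.37, 11.06, 11.06, 11.06, 11.51, 11.85, 13, 13.71
The 3 values of 11.06 share dense rank 2.
Remaining distinct values take the next consecutive integers.

4, 6, 2, 1, 5, 3, 2, 2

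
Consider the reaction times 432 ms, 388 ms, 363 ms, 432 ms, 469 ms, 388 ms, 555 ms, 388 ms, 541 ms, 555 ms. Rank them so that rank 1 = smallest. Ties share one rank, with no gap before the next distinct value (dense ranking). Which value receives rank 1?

363

Sorted (ascending): 363, 388, 388, 388, 432, 432, 469, 541, 555, 555
The 3 values of 388 share dense rank 2.
The 2 values of 432 share dense rank 3.
The 2 values of 555 share dense rank 6.
Remaining distinct values take the next consecutive integers.
Rank 1 → value 363.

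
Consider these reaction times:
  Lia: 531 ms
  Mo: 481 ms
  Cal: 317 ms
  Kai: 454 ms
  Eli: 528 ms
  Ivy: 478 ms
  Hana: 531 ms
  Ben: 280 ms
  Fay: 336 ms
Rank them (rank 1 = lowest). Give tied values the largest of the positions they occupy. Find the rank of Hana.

9

Sorted (ascending): 280, 317, 336, 454, 478, 481, 528, 531, 531
The 2 values of 531 occupy positions 8–9 → each gets rank 9.
Hana has value 531 ms → rank 9.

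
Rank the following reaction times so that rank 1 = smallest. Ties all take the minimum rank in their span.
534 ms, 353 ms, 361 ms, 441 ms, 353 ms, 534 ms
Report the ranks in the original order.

5, 1, 3, 4, 1, 5

Sorted (ascending): 353, 353, 361, 441, 534, 534
The 2 values of 353 occupy positions 1–2 → each gets rank 1.
The 2 values of 534 occupy positions 5–6 → each gets rank 5.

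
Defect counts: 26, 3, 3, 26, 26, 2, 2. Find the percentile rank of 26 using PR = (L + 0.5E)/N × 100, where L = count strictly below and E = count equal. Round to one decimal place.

78.6

N = 7.
Strictly below 26: 4. Equal to 26: 3.
PR = (4 + 0.5·3)/7 × 100 = 78.6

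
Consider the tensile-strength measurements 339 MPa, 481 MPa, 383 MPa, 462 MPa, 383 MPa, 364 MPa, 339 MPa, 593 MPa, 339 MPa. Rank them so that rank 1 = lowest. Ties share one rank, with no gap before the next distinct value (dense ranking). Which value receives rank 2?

364

Sorted (ascending): 339, 339, 339, 364, 383, 383, 462, 481, 593
The 3 values of 339 share dense rank 1.
The 2 values of 383 share dense rank 3.
Remaining distinct values take the next consecutive integers.
Rank 2 → value 364.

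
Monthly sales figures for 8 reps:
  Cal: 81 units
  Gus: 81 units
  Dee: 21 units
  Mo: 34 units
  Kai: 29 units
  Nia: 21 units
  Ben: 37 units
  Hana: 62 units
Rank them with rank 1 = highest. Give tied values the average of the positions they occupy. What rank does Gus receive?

1.5

Sorted (descending): 81, 81, 62, 37, 34, 29, 21, 21
The 2 values of 81 occupy positions 1–2 → average rank (1+2)/2 = 1.5.
The 2 values of 21 occupy positions 7–8 → average rank (7+8)/2 = 7.5.
Gus has value 81 units → rank 1.5.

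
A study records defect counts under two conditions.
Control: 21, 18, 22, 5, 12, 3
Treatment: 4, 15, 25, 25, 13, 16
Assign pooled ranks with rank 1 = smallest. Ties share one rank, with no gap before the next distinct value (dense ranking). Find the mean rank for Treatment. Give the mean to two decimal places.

Sorted (ascending): 3, 4, 5, 12, 13, 15, 16, 18, 21, 22, 25, 25
The 2 values of 25 share dense rank 11.
Remaining distinct values take the next consecutive integers.
Treatment values → pooled ranks: 4→2, 15→6, 25→11, 25→11, 13→5, 16→7
Mean rank = (2 + 6 + 11 + 11 + 5 + 7) / 6 = 7.00

7.00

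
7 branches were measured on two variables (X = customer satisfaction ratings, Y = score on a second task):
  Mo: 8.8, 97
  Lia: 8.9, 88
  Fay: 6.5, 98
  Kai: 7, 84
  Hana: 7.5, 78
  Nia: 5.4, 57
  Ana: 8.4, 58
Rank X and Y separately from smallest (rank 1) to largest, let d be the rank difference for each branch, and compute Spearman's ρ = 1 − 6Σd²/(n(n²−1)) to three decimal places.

0.286

Ranks of variable 1: 6, 7, 2, 3, 4, 1, 5
Ranks of variable 2: 6, 5, 7, 4, 3, 1, 2
d = r₁ − r₂: 0, 2, -5, -1, 1, 0, 3
d²: 0, 4, 25, 1, 1, 0, 9; Σd² = 40
ρ = 1 − 6·40/(7·48) = 1 − 240/336 = 0.286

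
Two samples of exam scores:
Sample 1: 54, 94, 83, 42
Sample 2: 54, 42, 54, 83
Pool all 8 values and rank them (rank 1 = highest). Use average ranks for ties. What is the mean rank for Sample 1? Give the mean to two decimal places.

Sorted (descending): 94, 83, 83, 54, 54, 54, 42, 42
The 2 values of 83 occupy positions 2–3 → average rank (2+3)/2 = 2.5.
The 3 values of 54 occupy positions 4–6 → average rank 5.
The 2 values of 42 occupy positions 7–8 → average rank (7+8)/2 = 7.5.
Sample 1 values → pooled ranks: 54→5, 94→1, 83→2.5, 42→7.5
Mean rank = (5 + 1 + 2.5 + 7.5) / 4 = 4.00

4.00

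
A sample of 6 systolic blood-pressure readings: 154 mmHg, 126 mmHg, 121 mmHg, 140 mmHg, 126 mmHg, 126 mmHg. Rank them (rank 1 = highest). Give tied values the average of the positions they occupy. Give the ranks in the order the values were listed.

Sorted (descending): 154, 140, 126, 126, 126, 121
The 3 values of 126 occupy positions 3–5 → average rank 4.

1, 4, 6, 2, 4, 4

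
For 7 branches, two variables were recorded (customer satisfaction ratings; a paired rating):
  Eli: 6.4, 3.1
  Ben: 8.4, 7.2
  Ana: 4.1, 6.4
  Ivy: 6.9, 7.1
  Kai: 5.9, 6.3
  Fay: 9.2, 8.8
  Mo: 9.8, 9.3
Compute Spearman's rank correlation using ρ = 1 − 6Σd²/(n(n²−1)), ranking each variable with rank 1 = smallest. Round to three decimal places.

0.857

Ranks of variable 1: 3, 5, 1, 4, 2, 6, 7
Ranks of variable 2: 1, 5, 3, 4, 2, 6, 7
d = r₁ − r₂: 2, 0, -2, 0, 0, 0, 0
d²: 4, 0, 4, 0, 0, 0, 0; Σd² = 8
ρ = 1 − 6·8/(7·48) = 1 − 48/336 = 0.857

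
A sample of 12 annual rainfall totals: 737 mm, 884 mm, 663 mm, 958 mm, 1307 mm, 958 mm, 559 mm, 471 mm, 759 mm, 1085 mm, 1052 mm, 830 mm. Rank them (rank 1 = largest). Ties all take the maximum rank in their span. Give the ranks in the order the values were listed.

Sorted (descending): 1307, 1085, 1052, 958, 958, 884, 830, 759, 737, 663, 559, 471
The 2 values of 958 occupy positions 4–5 → each gets rank 5.

9, 6, 10, 5, 1, 5, 11, 12, 8, 2, 3, 7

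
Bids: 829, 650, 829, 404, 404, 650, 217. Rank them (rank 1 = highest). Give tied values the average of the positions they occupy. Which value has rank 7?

217

Sorted (descending): 829, 829, 650, 650, 404, 404, 217
The 2 values of 829 occupy positions 1–2 → average rank (1+2)/2 = 1.5.
The 2 values of 650 occupy positions 3–4 → average rank (3+4)/2 = 3.5.
The 2 values of 404 occupy positions 5–6 → average rank (5+6)/2 = 5.5.
Rank 7 → value 217.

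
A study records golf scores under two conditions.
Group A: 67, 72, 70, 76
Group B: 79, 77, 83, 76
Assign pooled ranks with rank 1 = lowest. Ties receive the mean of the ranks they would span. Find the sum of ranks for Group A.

Sorted (ascending): 67, 70, 72, 76, 76, 77, 79, 83
The 2 values of 76 occupy positions 4–5 → average rank (4+5)/2 = 4.5.
Group A values → pooled ranks: 67→1, 72→3, 70→2, 76→4.5
Rank sum = 1 + 3 + 2 + 4.5 = 10.5

10.5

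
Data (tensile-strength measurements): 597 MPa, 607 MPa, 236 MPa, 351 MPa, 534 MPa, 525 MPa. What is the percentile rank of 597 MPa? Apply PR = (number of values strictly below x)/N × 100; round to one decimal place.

66.7

N = 6.
Strictly below 597: 4. Equal to 597: 1.
PR = 4/6 × 100 = 66.7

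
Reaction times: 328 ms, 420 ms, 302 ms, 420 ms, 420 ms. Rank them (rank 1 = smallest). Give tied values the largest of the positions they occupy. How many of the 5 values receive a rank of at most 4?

2

Sorted (ascending): 302, 328, 420, 420, 420
The 3 values of 420 occupy positions 3–5 → each gets rank 5.
Ranks ≤ 4: {1, 2} → 2 values.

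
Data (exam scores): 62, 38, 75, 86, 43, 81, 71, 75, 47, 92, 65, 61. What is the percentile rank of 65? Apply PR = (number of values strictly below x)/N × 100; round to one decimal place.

41.7

N = 12.
Strictly below 65: 5. Equal to 65: 1.
PR = 5/12 × 100 = 41.7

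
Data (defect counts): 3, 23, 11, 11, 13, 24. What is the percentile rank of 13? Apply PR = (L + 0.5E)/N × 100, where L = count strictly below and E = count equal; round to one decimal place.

N = 6.
Strictly below 13: 3. Equal to 13: 1.
PR = (3 + 0.5·1)/6 × 100 = 58.3

58.3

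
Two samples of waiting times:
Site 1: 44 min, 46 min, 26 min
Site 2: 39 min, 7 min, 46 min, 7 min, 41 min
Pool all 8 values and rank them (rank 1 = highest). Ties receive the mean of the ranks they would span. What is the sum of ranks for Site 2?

25.5

Sorted (descending): 46, 46, 44, 41, 39, 26, 7, 7
The 2 values of 46 occupy positions 1–2 → average rank (1+2)/2 = 1.5.
The 2 values of 7 occupy positions 7–8 → average rank (7+8)/2 = 7.5.
Site 2 values → pooled ranks: 39→5, 7→7.5, 46→1.5, 7→7.5, 41→4
Rank sum = 5 + 7.5 + 1.5 + 7.5 + 4 = 25.5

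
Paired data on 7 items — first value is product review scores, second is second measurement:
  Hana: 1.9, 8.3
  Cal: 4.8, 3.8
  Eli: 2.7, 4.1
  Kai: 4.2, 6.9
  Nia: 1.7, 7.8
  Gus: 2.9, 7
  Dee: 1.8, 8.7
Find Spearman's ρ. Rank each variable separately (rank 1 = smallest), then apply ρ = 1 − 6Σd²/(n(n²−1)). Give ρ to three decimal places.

Ranks of variable 1: 3, 7, 4, 6, 1, 5, 2
Ranks of variable 2: 6, 1, 2, 3, 5, 4, 7
d = r₁ − r₂: -3, 6, 2, 3, -4, 1, -5
d²: 9, 36, 4, 9, 16, 1, 25; Σd² = 100
ρ = 1 − 6·100/(7·48) = 1 − 600/336 = -0.786

-0.786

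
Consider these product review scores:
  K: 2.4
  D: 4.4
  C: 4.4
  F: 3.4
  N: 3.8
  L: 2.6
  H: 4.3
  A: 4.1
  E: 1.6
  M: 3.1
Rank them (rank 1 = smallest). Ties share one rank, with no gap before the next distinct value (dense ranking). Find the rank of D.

9

Sorted (ascending): 1.6, 2.4, 2.6, 3.1, 3.4, 3.8, 4.1, 4.3, 4.4, 4.4
The 2 values of 4.4 share dense rank 9.
Remaining distinct values take the next consecutive integers.
D has value 4.4 → rank 9.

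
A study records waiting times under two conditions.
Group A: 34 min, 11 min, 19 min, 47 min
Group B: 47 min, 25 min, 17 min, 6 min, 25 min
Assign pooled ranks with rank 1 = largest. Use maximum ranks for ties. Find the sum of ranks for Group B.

Sorted (descending): 47, 47, 34, 25, 25, 19, 17, 11, 6
The 2 values of 47 occupy positions 1–2 → each gets rank 2.
The 2 values of 25 occupy positions 4–5 → each gets rank 5.
Group B values → pooled ranks: 47→2, 25→5, 17→7, 6→9, 25→5
Rank sum = 2 + 5 + 7 + 9 + 5 = 28

28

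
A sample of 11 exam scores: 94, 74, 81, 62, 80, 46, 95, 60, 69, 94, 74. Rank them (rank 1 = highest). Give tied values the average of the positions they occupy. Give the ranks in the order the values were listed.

2.5, 6.5, 4, 9, 5, 11, 1, 10, 8, 2.5, 6.5

Sorted (descending): 95, 94, 94, 81, 80, 74, 74, 69, 62, 60, 46
The 2 values of 94 occupy positions 2–3 → average rank (2+3)/2 = 2.5.
The 2 values of 74 occupy positions 6–7 → average rank (6+7)/2 = 6.5.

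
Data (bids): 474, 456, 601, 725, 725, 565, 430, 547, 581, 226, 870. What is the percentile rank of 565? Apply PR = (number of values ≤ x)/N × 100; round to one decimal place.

N = 11.
Strictly below 565: 5. Equal to 565: 1.
PR = 6/11 × 100 = 54.5

54.5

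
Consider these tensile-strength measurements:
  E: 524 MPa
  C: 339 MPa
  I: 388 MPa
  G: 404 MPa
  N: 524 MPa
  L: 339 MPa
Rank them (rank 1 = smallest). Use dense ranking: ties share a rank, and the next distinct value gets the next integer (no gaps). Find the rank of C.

Sorted (ascending): 339, 339, 388, 404, 524, 524
The 2 values of 339 share dense rank 1.
The 2 values of 524 share dense rank 4.
Remaining distinct values take the next consecutive integers.
C has value 339 MPa → rank 1.

1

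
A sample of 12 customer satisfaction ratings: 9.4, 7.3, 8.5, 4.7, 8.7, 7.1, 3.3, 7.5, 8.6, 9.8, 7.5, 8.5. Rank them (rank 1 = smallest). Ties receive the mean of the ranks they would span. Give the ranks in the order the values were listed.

11, 4, 7.5, 2, 10, 3, 1, 5.5, 9, 12, 5.5, 7.5

Sorted (ascending): 3.3, 4.7, 7.1, 7.3, 7.5, 7.5, 8.5, 8.5, 8.6, 8.7, 9.4, 9.8
The 2 values of 7.5 occupy positions 5–6 → average rank (5+6)/2 = 5.5.
The 2 values of 8.5 occupy positions 7–8 → average rank (7+8)/2 = 7.5.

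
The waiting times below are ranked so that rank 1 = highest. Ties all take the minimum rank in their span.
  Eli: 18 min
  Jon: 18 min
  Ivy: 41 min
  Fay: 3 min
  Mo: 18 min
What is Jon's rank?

2

Sorted (descending): 41, 18, 18, 18, 3
The 3 values of 18 occupy positions 2–4 → each gets rank 2.
Jon has value 18 min → rank 2.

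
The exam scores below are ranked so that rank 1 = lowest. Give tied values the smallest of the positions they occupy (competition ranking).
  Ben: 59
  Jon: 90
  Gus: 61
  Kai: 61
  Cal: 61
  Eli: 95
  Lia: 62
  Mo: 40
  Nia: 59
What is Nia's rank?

Sorted (ascending): 40, 59, 59, 61, 61, 61, 62, 90, 95
The 2 values of 59 occupy positions 2–3 → each gets rank 2.
The 3 values of 61 occupy positions 4–6 → each gets rank 4.
Nia has value 59 → rank 2.

2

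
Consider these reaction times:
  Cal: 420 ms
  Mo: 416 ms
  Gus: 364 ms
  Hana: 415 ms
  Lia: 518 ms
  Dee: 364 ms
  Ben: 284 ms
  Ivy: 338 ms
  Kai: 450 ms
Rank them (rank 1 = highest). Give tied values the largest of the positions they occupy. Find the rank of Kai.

2

Sorted (descending): 518, 450, 420, 416, 415, 364, 364, 338, 284
The 2 values of 364 occupy positions 6–7 → each gets rank 7.
Kai has value 450 ms → rank 2.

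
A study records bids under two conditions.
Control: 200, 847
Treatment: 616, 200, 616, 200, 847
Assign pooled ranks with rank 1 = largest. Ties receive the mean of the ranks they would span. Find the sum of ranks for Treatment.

Sorted (descending): 847, 847, 616, 616, 200, 200, 200
The 2 values of 847 occupy positions 1–2 → average rank (1+2)/2 = 1.5.
The 2 values of 616 occupy positions 3–4 → average rank (3+4)/2 = 3.5.
The 3 values of 200 occupy positions 5–7 → average rank 6.
Treatment values → pooled ranks: 616→3.5, 200→6, 616→3.5, 200→6, 847→1.5
Rank sum = 3.5 + 6 + 3.5 + 6 + 1.5 = 20.5

20.5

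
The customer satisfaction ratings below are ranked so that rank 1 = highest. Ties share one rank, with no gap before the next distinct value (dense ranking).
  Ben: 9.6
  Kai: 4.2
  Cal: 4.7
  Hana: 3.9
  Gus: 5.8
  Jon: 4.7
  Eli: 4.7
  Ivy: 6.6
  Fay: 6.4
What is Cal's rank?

5

Sorted (descending): 9.6, 6.6, 6.4, 5.8, 4.7, 4.7, 4.7, 4.2, 3.9
The 3 values of 4.7 share dense rank 5.
Remaining distinct values take the next consecutive integers.
Cal has value 4.7 → rank 5.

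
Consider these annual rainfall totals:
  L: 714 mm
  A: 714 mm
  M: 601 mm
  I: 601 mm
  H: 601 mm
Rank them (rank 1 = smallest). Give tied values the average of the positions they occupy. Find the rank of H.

2

Sorted (ascending): 601, 601, 601, 714, 714
The 3 values of 601 occupy positions 1–3 → average rank 2.
The 2 values of 714 occupy positions 4–5 → average rank (4+5)/2 = 4.5.
H has value 601 mm → rank 2.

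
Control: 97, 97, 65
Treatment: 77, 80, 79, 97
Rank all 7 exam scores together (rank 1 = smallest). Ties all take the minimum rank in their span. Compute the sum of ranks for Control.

Sorted (ascending): 65, 77, 79, 80, 97, 97, 97
The 3 values of 97 occupy positions 5–7 → each gets rank 5.
Control values → pooled ranks: 97→5, 97→5, 65→1
Rank sum = 5 + 5 + 1 = 11

11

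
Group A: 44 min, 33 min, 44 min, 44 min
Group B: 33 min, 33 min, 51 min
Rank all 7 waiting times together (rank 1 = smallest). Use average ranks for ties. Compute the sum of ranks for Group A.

17

Sorted (ascending): 33, 33, 33, 44, 44, 44, 51
The 3 values of 33 occupy positions 1–3 → average rank 2.
The 3 values of 44 occupy positions 4–6 → average rank 5.
Group A values → pooled ranks: 44→5, 33→2, 44→5, 44→5
Rank sum = 5 + 2 + 5 + 5 = 17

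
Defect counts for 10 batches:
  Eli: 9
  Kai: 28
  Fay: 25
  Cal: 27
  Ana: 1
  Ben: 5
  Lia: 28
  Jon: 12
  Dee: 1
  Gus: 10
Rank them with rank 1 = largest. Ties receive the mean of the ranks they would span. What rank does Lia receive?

Sorted (descending): 28, 28, 27, 25, 12, 10, 9, 5, 1, 1
The 2 values of 28 occupy positions 1–2 → average rank (1+2)/2 = 1.5.
The 2 values of 1 occupy positions 9–10 → average rank (9+10)/2 = 9.5.
Lia has value 28 → rank 1.5.

1.5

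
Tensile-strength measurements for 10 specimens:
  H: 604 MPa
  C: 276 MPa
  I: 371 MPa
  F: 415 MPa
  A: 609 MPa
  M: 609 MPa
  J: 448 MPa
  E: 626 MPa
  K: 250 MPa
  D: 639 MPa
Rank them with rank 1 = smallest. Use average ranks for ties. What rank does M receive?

Sorted (ascending): 250, 276, 371, 415, 448, 604, 609, 609, 626, 639
The 2 values of 609 occupy positions 7–8 → average rank (7+8)/2 = 7.5.
M has value 609 MPa → rank 7.5.

7.5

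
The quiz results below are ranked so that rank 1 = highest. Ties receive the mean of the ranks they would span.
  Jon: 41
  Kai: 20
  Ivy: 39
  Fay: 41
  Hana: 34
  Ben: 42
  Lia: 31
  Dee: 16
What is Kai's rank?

7

Sorted (descending): 42, 41, 41, 39, 34, 31, 20, 16
The 2 values of 41 occupy positions 2–3 → average rank (2+3)/2 = 2.5.
Kai has value 20 → rank 7.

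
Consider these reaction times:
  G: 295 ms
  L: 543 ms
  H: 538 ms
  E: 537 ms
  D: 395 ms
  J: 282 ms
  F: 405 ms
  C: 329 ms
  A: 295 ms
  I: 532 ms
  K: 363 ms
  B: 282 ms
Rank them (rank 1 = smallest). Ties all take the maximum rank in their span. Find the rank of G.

Sorted (ascending): 282, 282, 295, 295, 329, 363, 395, 405, 532, 537, 538, 543
The 2 values of 282 occupy positions 1–2 → each gets rank 2.
The 2 values of 295 occupy positions 3–4 → each gets rank 4.
G has value 295 ms → rank 4.

4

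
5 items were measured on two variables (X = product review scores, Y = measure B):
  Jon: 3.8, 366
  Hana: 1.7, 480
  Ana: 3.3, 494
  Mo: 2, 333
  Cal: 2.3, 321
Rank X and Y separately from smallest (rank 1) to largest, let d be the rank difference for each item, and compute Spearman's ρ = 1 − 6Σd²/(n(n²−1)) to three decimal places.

0.100

Ranks of variable 1: 5, 1, 4, 2, 3
Ranks of variable 2: 3, 4, 5, 2, 1
d = r₁ − r₂: 2, -3, -1, 0, 2
d²: 4, 9, 1, 0, 4; Σd² = 18
ρ = 1 − 6·18/(5·24) = 1 − 108/120 = 0.100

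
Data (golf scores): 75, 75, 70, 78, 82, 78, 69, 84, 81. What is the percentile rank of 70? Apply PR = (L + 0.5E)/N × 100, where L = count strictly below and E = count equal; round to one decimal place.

N = 9.
Strictly below 70: 1. Equal to 70: 1.
PR = (1 + 0.5·1)/9 × 100 = 16.7

16.7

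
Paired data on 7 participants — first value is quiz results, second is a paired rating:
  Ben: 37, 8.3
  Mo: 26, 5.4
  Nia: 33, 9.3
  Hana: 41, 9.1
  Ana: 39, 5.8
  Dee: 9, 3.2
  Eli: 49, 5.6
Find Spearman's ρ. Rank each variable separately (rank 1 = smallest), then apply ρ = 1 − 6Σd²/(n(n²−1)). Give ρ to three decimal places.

Ranks of variable 1: 4, 2, 3, 6, 5, 1, 7
Ranks of variable 2: 5, 2, 7, 6, 4, 1, 3
d = r₁ − r₂: -1, 0, -4, 0, 1, 0, 4
d²: 1, 0, 16, 0, 1, 0, 16; Σd² = 34
ρ = 1 − 6·34/(7·48) = 1 − 204/336 = 0.393

0.393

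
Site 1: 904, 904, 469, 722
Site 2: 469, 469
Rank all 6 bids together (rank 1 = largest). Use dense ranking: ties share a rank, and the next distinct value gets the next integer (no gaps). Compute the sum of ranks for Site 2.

Sorted (descending): 904, 904, 722, 469, 469, 469
The 2 values of 904 share dense rank 1.
The 3 values of 469 share dense rank 3.
Remaining distinct values take the next consecutive integers.
Site 2 values → pooled ranks: 469→3, 469→3
Rank sum = 3 + 3 = 6

6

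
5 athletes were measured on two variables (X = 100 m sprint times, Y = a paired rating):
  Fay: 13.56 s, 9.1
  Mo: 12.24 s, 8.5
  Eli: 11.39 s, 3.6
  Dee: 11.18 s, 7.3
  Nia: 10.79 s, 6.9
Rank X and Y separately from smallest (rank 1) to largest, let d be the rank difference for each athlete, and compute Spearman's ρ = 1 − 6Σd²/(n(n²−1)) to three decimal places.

Ranks of variable 1: 5, 4, 3, 2, 1
Ranks of variable 2: 5, 4, 1, 3, 2
d = r₁ − r₂: 0, 0, 2, -1, -1
d²: 0, 0, 4, 1, 1; Σd² = 6
ρ = 1 − 6·6/(5·24) = 1 − 36/120 = 0.700

0.700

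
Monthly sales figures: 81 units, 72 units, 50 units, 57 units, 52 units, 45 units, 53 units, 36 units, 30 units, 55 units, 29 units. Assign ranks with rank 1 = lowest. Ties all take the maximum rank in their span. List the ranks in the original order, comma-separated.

11, 10, 5, 9, 6, 4, 7, 3, 2, 8, 1

Sorted (ascending): 29, 30, 36, 45, 50, 52, 53, 55, 57, 72, 81
No ties — each value takes its position as its rank.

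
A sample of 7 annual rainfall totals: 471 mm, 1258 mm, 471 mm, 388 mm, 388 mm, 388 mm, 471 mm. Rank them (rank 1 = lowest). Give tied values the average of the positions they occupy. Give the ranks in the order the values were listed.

5, 7, 5, 2, 2, 2, 5

Sorted (ascending): 388, 388, 388, 471, 471, 471, 1258
The 3 values of 388 occupy positions 1–3 → average rank 2.
The 3 values of 471 occupy positions 4–6 → average rank 5.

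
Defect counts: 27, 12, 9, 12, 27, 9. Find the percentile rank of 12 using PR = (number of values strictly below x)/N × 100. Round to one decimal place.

33.3

N = 6.
Strictly below 12: 2. Equal to 12: 2.
PR = 2/6 × 100 = 33.3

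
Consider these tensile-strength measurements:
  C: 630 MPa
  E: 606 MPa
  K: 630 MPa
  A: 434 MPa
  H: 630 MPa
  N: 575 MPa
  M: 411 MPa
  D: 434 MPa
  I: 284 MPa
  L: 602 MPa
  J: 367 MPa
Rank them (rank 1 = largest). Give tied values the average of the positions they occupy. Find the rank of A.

Sorted (descending): 630, 630, 630, 606, 602, 575, 434, 434, 411, 367, 284
The 3 values of 630 occupy positions 1–3 → average rank 2.
The 2 values of 434 occupy positions 7–8 → average rank (7+8)/2 = 7.5.
A has value 434 MPa → rank 7.5.

7.5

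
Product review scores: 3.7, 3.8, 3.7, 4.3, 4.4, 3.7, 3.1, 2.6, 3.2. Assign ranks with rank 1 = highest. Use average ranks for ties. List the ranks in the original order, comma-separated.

Sorted (descending): 4.4, 4.3, 3.8, 3.7, 3.7, 3.7, 3.2, 3.1, 2.6
The 3 values of 3.7 occupy positions 4–6 → average rank 5.

5, 3, 5, 2, 1, 5, 8, 9, 7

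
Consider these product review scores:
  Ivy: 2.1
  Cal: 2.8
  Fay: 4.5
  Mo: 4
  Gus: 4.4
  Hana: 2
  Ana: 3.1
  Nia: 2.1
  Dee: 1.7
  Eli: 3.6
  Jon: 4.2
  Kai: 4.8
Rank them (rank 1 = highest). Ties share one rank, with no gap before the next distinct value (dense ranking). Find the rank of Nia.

Sorted (descending): 4.8, 4.5, 4.4, 4.2, 4, 3.6, 3.1, 2.8, 2.1, 2.1, 2, 1.7
The 2 values of 2.1 share dense rank 9.
Remaining distinct values take the next consecutive integers.
Nia has value 2.1 → rank 9.

9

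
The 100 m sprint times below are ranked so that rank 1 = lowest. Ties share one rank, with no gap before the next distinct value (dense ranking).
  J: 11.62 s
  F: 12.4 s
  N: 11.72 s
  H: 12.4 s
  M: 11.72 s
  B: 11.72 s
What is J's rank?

Sorted (ascending): 11.62, 11.72, 11.72, 11.72, 12.4, 12.4
The 3 values of 11.72 share dense rank 2.
The 2 values of 12.4 share dense rank 3.
Remaining distinct values take the next consecutive integers.
J has value 11.62 s → rank 1.

1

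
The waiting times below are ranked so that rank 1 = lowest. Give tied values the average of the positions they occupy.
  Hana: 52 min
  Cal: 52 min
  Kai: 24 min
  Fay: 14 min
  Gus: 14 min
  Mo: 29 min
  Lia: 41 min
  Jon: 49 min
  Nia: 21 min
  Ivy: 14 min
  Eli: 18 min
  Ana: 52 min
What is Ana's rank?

Sorted (ascending): 14, 14, 14, 18, 21, 24, 29, 41, 49, 52, 52, 52
The 3 values of 14 occupy positions 1–3 → average rank 2.
The 3 values of 52 occupy positions 10–12 → average rank 11.
Ana has value 52 min → rank 11.

11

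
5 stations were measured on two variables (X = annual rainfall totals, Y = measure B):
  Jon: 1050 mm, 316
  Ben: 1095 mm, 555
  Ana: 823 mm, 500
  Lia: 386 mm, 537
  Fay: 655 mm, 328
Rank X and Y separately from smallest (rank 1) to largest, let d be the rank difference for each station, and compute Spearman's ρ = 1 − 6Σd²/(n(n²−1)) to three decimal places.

Ranks of variable 1: 4, 5, 3, 1, 2
Ranks of variable 2: 1, 5, 3, 4, 2
d = r₁ − r₂: 3, 0, 0, -3, 0
d²: 9, 0, 0, 9, 0; Σd² = 18
ρ = 1 − 6·18/(5·24) = 1 − 108/120 = 0.100

0.100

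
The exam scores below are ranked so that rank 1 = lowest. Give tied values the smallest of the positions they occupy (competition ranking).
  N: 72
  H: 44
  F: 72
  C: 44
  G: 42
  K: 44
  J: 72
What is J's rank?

Sorted (ascending): 42, 44, 44, 44, 72, 72, 72
The 3 values of 44 occupy positions 2–4 → each gets rank 2.
The 3 values of 72 occupy positions 5–7 → each gets rank 5.
J has value 72 → rank 5.

5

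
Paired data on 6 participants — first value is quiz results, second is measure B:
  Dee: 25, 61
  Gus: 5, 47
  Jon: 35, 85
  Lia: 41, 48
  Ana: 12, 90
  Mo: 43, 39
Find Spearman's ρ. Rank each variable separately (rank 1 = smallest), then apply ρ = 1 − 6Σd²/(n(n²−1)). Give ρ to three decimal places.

Ranks of variable 1: 3, 1, 4, 5, 2, 6
Ranks of variable 2: 4, 2, 5, 3, 6, 1
d = r₁ − r₂: -1, -1, -1, 2, -4, 5
d²: 1, 1, 1, 4, 16, 25; Σd² = 48
ρ = 1 − 6·48/(6·35) = 1 − 288/210 = -0.371

-0.371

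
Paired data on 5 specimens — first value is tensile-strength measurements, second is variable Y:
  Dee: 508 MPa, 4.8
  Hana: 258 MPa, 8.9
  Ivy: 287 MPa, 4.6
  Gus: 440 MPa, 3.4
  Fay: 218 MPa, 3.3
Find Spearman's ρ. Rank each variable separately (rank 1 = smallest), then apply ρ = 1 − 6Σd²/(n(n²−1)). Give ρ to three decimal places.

0.300

Ranks of variable 1: 5, 2, 3, 4, 1
Ranks of variable 2: 4, 5, 3, 2, 1
d = r₁ − r₂: 1, -3, 0, 2, 0
d²: 1, 9, 0, 4, 0; Σd² = 14
ρ = 1 − 6·14/(5·24) = 1 − 84/120 = 0.300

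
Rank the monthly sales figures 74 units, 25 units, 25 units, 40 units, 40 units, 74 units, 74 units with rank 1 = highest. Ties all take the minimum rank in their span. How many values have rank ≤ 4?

Sorted (descending): 74, 74, 74, 40, 40, 25, 25
The 3 values of 74 occupy positions 1–3 → each gets rank 1.
The 2 values of 40 occupy positions 4–5 → each gets rank 4.
The 2 values of 25 occupy positions 6–7 → each gets rank 6.
Ranks ≤ 4: {1, 1, 1, 4, 4} → 5 values.

5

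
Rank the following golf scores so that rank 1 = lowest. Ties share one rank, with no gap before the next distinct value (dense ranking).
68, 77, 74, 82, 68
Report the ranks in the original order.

Sorted (ascending): 68, 68, 74, 77, 82
The 2 values of 68 share dense rank 1.
Remaining distinct values take the next consecutive integers.

1, 3, 2, 4, 1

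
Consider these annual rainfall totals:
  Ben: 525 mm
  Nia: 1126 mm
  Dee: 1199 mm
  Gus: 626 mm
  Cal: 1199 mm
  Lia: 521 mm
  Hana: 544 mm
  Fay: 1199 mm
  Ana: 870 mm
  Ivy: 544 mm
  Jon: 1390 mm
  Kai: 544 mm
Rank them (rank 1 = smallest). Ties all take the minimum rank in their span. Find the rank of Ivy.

3

Sorted (ascending): 521, 525, 544, 544, 544, 626, 870, 1126, 1199, 1199, 1199, 1390
The 3 values of 544 occupy positions 3–5 → each gets rank 3.
The 3 values of 1199 occupy positions 9–11 → each gets rank 9.
Ivy has value 544 mm → rank 3.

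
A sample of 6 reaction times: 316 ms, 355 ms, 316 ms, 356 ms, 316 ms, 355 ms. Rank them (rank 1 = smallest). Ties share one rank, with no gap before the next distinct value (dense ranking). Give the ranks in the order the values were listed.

Sorted (ascending): 316, 316, 316, 355, 355, 356
The 3 values of 316 share dense rank 1.
The 2 values of 355 share dense rank 2.
Remaining distinct values take the next consecutive integers.

1, 2, 1, 3, 1, 2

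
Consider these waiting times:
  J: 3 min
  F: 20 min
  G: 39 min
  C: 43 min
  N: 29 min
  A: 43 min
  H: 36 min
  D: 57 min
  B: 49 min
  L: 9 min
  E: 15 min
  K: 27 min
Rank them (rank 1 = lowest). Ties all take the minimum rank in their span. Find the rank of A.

9

Sorted (ascending): 3, 9, 15, 20, 27, 29, 36, 39, 43, 43, 49, 57
The 2 values of 43 occupy positions 9–10 → each gets rank 9.
A has value 43 min → rank 9.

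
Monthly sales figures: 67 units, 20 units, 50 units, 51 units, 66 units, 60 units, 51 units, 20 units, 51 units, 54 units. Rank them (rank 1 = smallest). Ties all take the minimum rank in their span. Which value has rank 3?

50

Sorted (ascending): 20, 20, 50, 51, 51, 51, 54, 60, 66, 67
The 2 values of 20 occupy positions 1–2 → each gets rank 1.
The 3 values of 51 occupy positions 4–6 → each gets rank 4.
Rank 3 → value 50.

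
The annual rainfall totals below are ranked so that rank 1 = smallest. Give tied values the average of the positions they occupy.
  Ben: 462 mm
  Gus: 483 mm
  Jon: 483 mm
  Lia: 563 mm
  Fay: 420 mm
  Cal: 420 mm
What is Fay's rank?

1.5

Sorted (ascending): 420, 420, 462, 483, 483, 563
The 2 values of 420 occupy positions 1–2 → average rank (1+2)/2 = 1.5.
The 2 values of 483 occupy positions 4–5 → average rank (4+5)/2 = 4.5.
Fay has value 420 mm → rank 1.5.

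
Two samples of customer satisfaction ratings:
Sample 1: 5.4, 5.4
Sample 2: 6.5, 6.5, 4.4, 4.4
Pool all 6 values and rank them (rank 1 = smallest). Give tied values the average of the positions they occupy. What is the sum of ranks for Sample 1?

7

Sorted (ascending): 4.4, 4.4, 5.4, 5.4, 6.5, 6.5
The 2 values of 4.4 occupy positions 1–2 → average rank (1+2)/2 = 1.5.
The 2 values of 5.4 occupy positions 3–4 → average rank (3+4)/2 = 3.5.
The 2 values of 6.5 occupy positions 5–6 → average rank (5+6)/2 = 5.5.
Sample 1 values → pooled ranks: 5.4→3.5, 5.4→3.5
Rank sum = 3.5 + 3.5 = 7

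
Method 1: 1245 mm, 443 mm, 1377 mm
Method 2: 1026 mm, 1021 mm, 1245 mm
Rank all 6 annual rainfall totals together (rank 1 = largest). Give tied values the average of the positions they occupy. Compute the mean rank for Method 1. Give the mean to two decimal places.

3.17

Sorted (descending): 1377, 1245, 1245, 1026, 1021, 443
The 2 values of 1245 occupy positions 2–3 → average rank (2+3)/2 = 2.5.
Method 1 values → pooled ranks: 1245→2.5, 443→6, 1377→1
Mean rank = (2.5 + 6 + 1) / 3 = 3.17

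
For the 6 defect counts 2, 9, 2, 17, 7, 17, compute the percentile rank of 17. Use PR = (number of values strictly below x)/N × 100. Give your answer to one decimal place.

66.7

N = 6.
Strictly below 17: 4. Equal to 17: 2.
PR = 4/6 × 100 = 66.7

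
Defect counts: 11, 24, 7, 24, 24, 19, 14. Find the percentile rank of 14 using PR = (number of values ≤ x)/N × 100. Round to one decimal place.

N = 7.
Strictly below 14: 2. Equal to 14: 1.
PR = 3/7 × 100 = 42.9

42.9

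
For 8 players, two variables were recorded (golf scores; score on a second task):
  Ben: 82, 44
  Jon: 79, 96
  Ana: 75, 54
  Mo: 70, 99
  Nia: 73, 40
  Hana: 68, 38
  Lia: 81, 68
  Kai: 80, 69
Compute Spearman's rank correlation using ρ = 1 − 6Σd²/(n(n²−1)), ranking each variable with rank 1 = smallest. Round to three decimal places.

Ranks of variable 1: 8, 5, 4, 2, 3, 1, 7, 6
Ranks of variable 2: 3, 7, 4, 8, 2, 1, 5, 6
d = r₁ − r₂: 5, -2, 0, -6, 1, 0, 2, 0
d²: 25, 4, 0, 36, 1, 0, 4, 0; Σd² = 70
ρ = 1 − 6·70/(8·63) = 1 − 420/504 = 0.167

0.167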